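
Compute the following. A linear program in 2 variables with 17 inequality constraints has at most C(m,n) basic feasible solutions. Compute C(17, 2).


Each vertex corresponds to some choice of n active constraints out of m, so the number of vertices is at most C(m, n) = m! / (n!(m-n)!).
m = 17, n = 2
Numerator: 17 * 16
Denominator: 2! = 2
C(17, 2) = 136


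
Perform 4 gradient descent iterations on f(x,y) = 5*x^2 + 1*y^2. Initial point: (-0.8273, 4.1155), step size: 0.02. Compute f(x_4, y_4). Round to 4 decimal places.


Gradient descent on f(x,y) = 5*x^2 + 1*y^2.
Starting point: (-0.8273, 4.1155), alpha = 0.02
Step 1: grad_x = 2*5*-0.8273 = -8.273, grad_y = 2*1*4.1155 = 8.231
  x_1 = -0.8273 - 0.02*-8.273 = -0.6618
  y_1 = 4.1155 - 0.02*8.231 = 3.9509
Step 2: grad_x = 2*5*-0.6618 = -6.6184, grad_y = 2*1*3.9509 = 7.9018
  x_2 = -0.6618 - 0.02*-6.6184 = -0.5295
  y_2 = 3.9509 - 0.02*7.9018 = 3.7928
Step 3: grad_x = 2*5*-0.5295 = -5.2947, grad_y = 2*1*3.7928 = 7.5857
  x_3 = -0.5295 - 0.02*-5.2947 = -0.4236
  y_3 = 3.7928 - 0.02*7.5857 = 3.6411
Step 4: grad_x = 2*5*-0.4236 = -4.2358, grad_y = 2*1*3.6411 = 7.2823
  x_4 = -0.4236 - 0.02*-4.2358 = -0.3389
  y_4 = 3.6411 - 0.02*7.2823 = 3.4955
f(-0.3389, 3.4955) = 5*(-0.3389)^2 + 1*3.4955^2 = 12.7926


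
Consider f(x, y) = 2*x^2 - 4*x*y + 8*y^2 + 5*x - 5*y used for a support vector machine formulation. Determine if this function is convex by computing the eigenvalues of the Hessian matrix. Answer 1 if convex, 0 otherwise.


The Hessian of f(x,y) = 2*x^2 - 4*x*y + 8*y^2 + 5*x - 5*y is:
H = [[4, -4], [-4, 16]]
Trace = 4 + 16 = 20
Determinant = 4*16 - (-4)^2 = 48
Discriminant = (20)^2 - 4*48 = 208.0
Eigenvalues: lambda_1 = 2.7889, lambda_2 = 17.2111
The function is convex.

1


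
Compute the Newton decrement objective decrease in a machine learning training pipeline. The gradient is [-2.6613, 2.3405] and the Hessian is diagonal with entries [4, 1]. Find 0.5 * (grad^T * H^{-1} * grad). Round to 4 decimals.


Step 1: H is diagonal, so H^(-1) * g = [-0.6653, 2.3405].
Step 2: g^T H^(-1) g = sum_i g_i^2 / H_ii
  = (-2.6613)^2/4 + (2.3405)^2/1
  = 1.7706 + 5.4779 = 7.2486
Step 3: Objective decrease = 0.5 * g^T H^(-1) g = 3.6243


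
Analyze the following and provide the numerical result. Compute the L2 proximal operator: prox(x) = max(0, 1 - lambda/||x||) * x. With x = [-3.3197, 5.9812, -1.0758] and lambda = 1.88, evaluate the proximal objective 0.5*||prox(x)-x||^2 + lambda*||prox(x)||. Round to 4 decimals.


Step 1: Compute ||x||.
||x|| = 6.9248
Step 2: Compute scaling factor.
scale = max(0, 1 - 1.88/6.9248) = 0.7285
Step 3: prox(x) = [-2.4184, 4.3574, -0.7837]
||prox(x)|| = 5.0448
Step 4: Proximal objective.
0.5*||prox-x||^2 = 1.7672
lambda*||prox|| = 9.4842
Total = 11.2514


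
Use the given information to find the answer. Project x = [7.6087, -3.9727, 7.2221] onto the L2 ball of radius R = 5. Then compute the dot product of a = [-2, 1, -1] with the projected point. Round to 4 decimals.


Step 1: Compute ||x|| (intermediates to 6 decimals).
||x|| = sqrt(7.6087^2 + (-3.9727)^2 + 7.2221^2) = 11.217548
Step 2: Project.
Since ||x|| > R, scale = R/||x|| = 5/11.217548 = 0.44573, proj(x) = scale * x
proj(x) = [3.391426, -1.770752, 3.219107]
Step 3: Dot product.
a^T * proj(x) = -2*3.391426 + 1*(-1.770752) - 1*3.219107 = -11.7727


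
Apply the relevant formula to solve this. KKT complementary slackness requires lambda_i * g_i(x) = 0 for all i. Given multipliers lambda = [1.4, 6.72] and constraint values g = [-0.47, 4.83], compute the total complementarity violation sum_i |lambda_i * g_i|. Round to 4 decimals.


KKT complementary slackness check:
lambda_1 * g_1 = 1.4 * -0.47 = -0.658
lambda_2 * g_2 = 6.72 * 4.83 = 32.4576
Total violation = 0.658 + 32.4576 = 33.1156


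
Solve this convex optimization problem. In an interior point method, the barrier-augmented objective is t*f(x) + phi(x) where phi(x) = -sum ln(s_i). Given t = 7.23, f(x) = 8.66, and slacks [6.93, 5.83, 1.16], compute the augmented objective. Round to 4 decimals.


Step 1: Compute log-barrier.
ln values: [1.9359, 1.763, 0.1484]
phi = -(1.9359 + 1.763 + 0.1484) = -3.8473
Step 2: Compute augmented objective.
t*f(x) = 7.23*8.66 = 62.6118
Total = 62.6118 - 3.8473 = 58.7645


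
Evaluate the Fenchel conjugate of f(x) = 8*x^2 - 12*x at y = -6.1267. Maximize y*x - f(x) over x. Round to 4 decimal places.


f*(y) = sup_x {y*x - a*x^2 - b*x} = sup_x {(y-b)*x - a*x^2}
FOC: (y - b) - 2a*x = 0 => x* = (y - b)/(2a)
x* = (-6.1267 + 12)/(2*8) = 0.3671
f*(-6.1267) = (y-b)^2/(4a) = (-6.1267 + 12)^2/(4*8)
= 34.4957/32 = 1.078


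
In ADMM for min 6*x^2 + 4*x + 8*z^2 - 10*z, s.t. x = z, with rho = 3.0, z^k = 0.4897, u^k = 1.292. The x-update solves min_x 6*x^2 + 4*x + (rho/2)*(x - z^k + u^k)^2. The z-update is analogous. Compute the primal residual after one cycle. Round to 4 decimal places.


ADMM iteration with rho = 3.0, z^k = 0.4897, u^k = 1.292
Step 1: x-update.
Minimize 6*x^2 + 4*x + (3.0/2)*(x - 0.4897 + 1.292)^2
FOC: (2*6 + 3.0)*x = -4 + 3.0*(0.4897 - 1.292)
x^{k+1} = -0.4271
Step 2: z-update.
Minimize 8*z^2 - 10*z + (3.0/2)*(-0.4271 - z + 1.292)^2
FOC: (2*8 + 3.0)*z = 10 + 3.0*(-0.4271 + 1.292)
z^{k+1} = 0.6629
Step 3: u-update.
u^{k+1} = 1.292 - 0.4271 - 0.6629 = 0.202
Step 4: Primal residual = |-0.4271 - 0.6629| = 1.09


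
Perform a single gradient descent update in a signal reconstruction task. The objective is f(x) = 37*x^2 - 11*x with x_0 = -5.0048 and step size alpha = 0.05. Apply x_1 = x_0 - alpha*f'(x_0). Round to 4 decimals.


We compute the gradient at x_0 and apply the update.
f'(x) = 74*x - 11
f'(-5.0048) = 74*-5.0048 - 11 = -381.3552
x_1 = -5.0048 - 0.05*-381.3552 = 14.063


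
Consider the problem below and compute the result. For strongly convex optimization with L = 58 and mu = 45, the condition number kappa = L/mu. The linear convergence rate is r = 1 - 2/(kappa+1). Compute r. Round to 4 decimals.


Step 1: Compute the condition number.
kappa = L/mu = 58/45 = 1.2889
Step 2: Compute the convergence rate.
r = 1 - 2/(kappa + 1) = 1 - 2*mu/(L + mu) = (L - mu)/(L + mu) = 13/103 = 0.1262


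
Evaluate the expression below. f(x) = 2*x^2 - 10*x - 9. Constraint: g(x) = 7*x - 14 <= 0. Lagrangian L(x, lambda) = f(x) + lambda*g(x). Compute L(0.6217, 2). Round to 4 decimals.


Step 1: Evaluate f(x).
f(0.6217) = 2*0.6217^2 - 10*0.6217 - 9 = -14.444
Step 2: Evaluate g(x).
g(0.6217) = 7*0.6217 - 14 = -9.6481
Step 3: Compute Lagrangian.
L = -14.444 + 2*-9.6481 = -33.7402


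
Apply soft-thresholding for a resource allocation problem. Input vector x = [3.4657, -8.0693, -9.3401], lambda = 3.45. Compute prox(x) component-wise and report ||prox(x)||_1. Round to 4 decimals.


Soft-thresholding with lambda = 3.45:
prox(3.4657) = sign(3.4657)*max(|3.4657| - 3.45, 0) = 0.0157
prox(-8.0693) = sign(-8.0693)*max(|-8.0693| - 3.45, 0) = -4.6193
prox(-9.3401) = sign(-9.3401)*max(|-9.3401| - 3.45, 0) = -5.8901
prox(x) = [0.0157, -4.6193, -5.8901]
||prox(x)||_1 = 0.0157 + 4.6193 + 5.8901 = 10.5251


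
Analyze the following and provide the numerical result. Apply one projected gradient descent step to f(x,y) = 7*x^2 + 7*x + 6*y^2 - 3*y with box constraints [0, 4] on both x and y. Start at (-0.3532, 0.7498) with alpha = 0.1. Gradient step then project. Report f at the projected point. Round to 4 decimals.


Step 1: Compute gradient at (-0.3532, 0.7498).
grad_x = 2*7*-0.3532 + 7 = 2.0552
grad_y = 2*6*0.7498 - 3 = 5.9976
Step 2: Gradient step.
x_raw = -0.3532 - 0.1*2.0552 = -0.5587
y_raw = 0.7498 - 0.1*5.9976 = 0.15
Step 3: Project onto [0, 4].
x_proj = clip(-0.5587) = 0.0
y_proj = clip(0.15) = 0.15
Step 4: Evaluate f.
f(0.0, 0.15) = -0.315


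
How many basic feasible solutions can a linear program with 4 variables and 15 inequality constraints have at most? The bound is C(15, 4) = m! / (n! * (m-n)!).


Each vertex corresponds to some choice of n active constraints out of m, so the number of vertices is at most C(m, n) = m! / (n!(m-n)!).
m = 15, n = 4
Numerator: 15 * 14 * 13 * 12
Denominator: 4! = 24
C(15, 4) = 1365


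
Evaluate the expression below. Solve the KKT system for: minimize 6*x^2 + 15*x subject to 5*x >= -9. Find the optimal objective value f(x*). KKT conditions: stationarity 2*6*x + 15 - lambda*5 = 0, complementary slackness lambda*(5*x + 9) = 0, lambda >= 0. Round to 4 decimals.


Step 1: Try lambda = 0 (constraint inactive).
Stationarity: 2*6*x + 15 = 0
x* = -15/(2*6) = -1.25
Check constraint: 5*-1.25 = -6.25 >= -9 -- satisfied.
Step 2: Compute optimal value.
f(x*) = 6*(-1.25)^2 + 15*(-1.25) = -9.375


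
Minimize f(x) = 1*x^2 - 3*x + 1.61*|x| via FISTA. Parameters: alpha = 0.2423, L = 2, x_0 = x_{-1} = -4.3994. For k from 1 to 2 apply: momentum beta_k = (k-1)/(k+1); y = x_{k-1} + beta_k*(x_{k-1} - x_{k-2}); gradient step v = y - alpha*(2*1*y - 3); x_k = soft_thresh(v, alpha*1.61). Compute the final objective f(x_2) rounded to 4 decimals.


FISTA on f(x) = 1*x^2 - 3*x + 1.61*|x|
L = 2, alpha = 0.2423
Iteration 1: beta = 0.0, y = -4.3994 + 0.0*(-4.3994 + 4.3994) = -4.3994
  grad(y) = -11.7988, v = y - alpha*grad = -1.5406
  prox(v) = soft_thresh(-1.5406, 0.3901) = -1.1504
Iteration 2: beta = 0.3333, y = -1.1504 + 0.3333*(-1.1504 + 4.3994) = -0.0675
  grad(y) = -3.1349, v = y - alpha*grad = 0.6921
  prox(v) = soft_thresh(0.6921, 0.3901) = 0.302
f(x_2) = 1*0.302^2 - 3*0.302 + 1.61*|0.302| = -0.3286


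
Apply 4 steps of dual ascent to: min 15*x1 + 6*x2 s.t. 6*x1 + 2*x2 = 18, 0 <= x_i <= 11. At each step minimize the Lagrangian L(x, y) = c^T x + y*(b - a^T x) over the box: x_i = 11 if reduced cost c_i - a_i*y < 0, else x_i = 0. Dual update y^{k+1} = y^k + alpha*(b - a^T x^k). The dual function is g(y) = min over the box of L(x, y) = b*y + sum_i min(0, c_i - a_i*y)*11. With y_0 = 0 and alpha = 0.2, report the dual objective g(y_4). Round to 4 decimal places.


Dual ascent for LP: min 15*x1 + 6*x2, 6*x1 + 2*x2 = 18, 0 <= x_i <= 11
Step 1: y^k = 0.0, reduced costs: (15.0, 6.0)
  x^k = (0.0, 0.0), subgradient = b - a^T x = 18.0
  y^{k+1} = 0.0 + 0.2*18.0 = 3.6
Step 2: y^k = 3.6, reduced costs: (-6.6, -1.2)
  x^k = (11.0, 11.0), subgradient = b - a^T x = -70.0
  y^{k+1} = 3.6 + 0.2*-70.0 = -10.4
Step 3: y^k = -10.4, reduced costs: (77.4, 26.8)
  x^k = (0.0, 0.0), subgradient = b - a^T x = 18.0
  y^{k+1} = -10.4 + 0.2*18.0 = -6.8
Step 4: y^k = -6.8, reduced costs: (55.8, 19.6)
  x^k = (0.0, 0.0), subgradient = b - a^T x = 18.0
  y^{k+1} = -6.8 + 0.2*18.0 = -3.2
Dual objective at y_4 = -3.2: reduced costs (34.2, 12.4), box minimizer x = (0.0, 0.0)
g(y_4) = b*y + (c1 - a1*y)*x1 + (c2 - a2*y)*x2 = 18*(-3.2) + 34.2*0.0 + 12.4*0.0 = -57.6 + 0.0 + 0.0 = -57.6


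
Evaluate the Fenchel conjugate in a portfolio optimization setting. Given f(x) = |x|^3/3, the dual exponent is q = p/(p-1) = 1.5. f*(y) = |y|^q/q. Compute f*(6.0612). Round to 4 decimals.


The conjugate exponent q satisfies 1/p + 1/q = 1.
p = 3, so q = 3/(3 - 1) = 1.5
|y|^q = 6.0612^1.5 = 14.9224
f*(6.0612) = 14.9224 / 1.5 = 9.9482


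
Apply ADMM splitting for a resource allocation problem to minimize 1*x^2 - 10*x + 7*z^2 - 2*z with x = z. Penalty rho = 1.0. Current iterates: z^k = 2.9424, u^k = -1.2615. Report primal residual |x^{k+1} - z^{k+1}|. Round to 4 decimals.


ADMM iteration with rho = 1.0, z^k = 2.9424, u^k = -1.2615
Step 1: x-update.
Minimize 1*x^2 - 10*x + (1.0/2)*(x - 2.9424 - 1.2615)^2
FOC: (2*1 + 1.0)*x = 10 + 1.0*(2.9424 + 1.2615)
x^{k+1} = 4.7346
Step 2: z-update.
Minimize 7*z^2 - 2*z + (1.0/2)*(4.7346 - z - 1.2615)^2
FOC: (2*7 + 1.0)*z = 2 + 1.0*(4.7346 - 1.2615)
z^{k+1} = 0.3649
Step 3: u-update.
u^{k+1} = -1.2615 + 4.7346 - 0.3649 = 3.1083
Step 4: Primal residual = |4.7346 - 0.3649| = 4.3698


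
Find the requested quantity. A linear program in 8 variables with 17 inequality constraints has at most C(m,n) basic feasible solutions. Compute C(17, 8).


Each vertex corresponds to some choice of n active constraints out of m, so the number of vertices is at most C(m, n) = m! / (n!(m-n)!).
m = 17, n = 8
Numerator: 17 * 16 * 15 * 14 * 13 * 12 * 11 * 10
Denominator: 8! = 40320
C(17, 8) = 24310


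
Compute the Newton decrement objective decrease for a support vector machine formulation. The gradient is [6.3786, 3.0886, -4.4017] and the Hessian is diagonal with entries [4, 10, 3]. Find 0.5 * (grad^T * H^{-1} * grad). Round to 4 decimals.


Step 1: H is diagonal, so H^(-1) * g = [1.5947, 0.3089, -1.4672].
Step 2: g^T H^(-1) g = sum_i g_i^2 / H_ii
  = (6.3786)^2/4 + (3.0886)^2/10 + (-4.4017)^2/3
  = 10.1716 + 0.9539 + 6.4583 = 17.5839
Step 3: Objective decrease = 0.5 * g^T H^(-1) g = 8.792


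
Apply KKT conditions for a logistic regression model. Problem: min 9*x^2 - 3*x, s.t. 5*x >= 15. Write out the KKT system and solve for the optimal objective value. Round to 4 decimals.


Step 1: Try lambda = 0 (constraint inactive).
x_unc = 3/(2*9) = 0.1667
Check: 5*0.1667 = 0.8335 < 15 -- violated!
Step 2: Constraint must be active: 5*x = 15
x* = 15/5 = 3.0
lambda = (2*9*3.0 - 3)/5 = 10.2
Step 3: Compute optimal value.
f(x*) = 9*3.0^2 - 3*3.0 = 72.0


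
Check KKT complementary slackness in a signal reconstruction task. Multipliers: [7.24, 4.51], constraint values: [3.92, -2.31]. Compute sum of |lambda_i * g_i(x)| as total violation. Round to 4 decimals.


KKT complementary slackness check:
lambda_1 * g_1 = 7.24 * 3.92 = 28.3808
lambda_2 * g_2 = 4.51 * -2.31 = -10.4181
Total violation = 28.3808 + 10.4181 = 38.7989


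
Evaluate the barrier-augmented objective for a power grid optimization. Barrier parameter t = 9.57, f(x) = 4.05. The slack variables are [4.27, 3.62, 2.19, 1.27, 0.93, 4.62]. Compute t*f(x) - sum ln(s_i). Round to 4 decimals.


Step 1: Compute log-barrier.
ln values: [1.4516, 1.2865, 0.7839, 0.239, -0.0726, 1.5304]
phi = -(1.4516 + 1.2865 + 0.7839 + 0.239 - 0.0726 + 1.5304) = -5.2188
Step 2: Compute augmented objective.
t*f(x) = 9.57*4.05 = 38.7585
Total = 38.7585 - 5.2188 = 33.5397


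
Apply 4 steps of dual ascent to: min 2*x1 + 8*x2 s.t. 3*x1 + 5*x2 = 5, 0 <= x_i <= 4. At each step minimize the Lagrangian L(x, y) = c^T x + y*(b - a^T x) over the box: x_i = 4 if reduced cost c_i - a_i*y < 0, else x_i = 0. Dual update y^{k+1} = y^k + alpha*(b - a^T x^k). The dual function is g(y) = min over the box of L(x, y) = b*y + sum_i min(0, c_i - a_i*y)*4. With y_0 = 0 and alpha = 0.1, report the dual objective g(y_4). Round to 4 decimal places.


Dual ascent for LP: min 2*x1 + 8*x2, 3*x1 + 5*x2 = 5, 0 <= x_i <= 4
Step 1: y^k = 0.0, reduced costs: (2.0, 8.0)
  x^k = (0.0, 0.0), subgradient = b - a^T x = 5.0
  y^{k+1} = 0.0 + 0.1*5.0 = 0.5
Step 2: y^k = 0.5, reduced costs: (0.5, 5.5)
  x^k = (0.0, 0.0), subgradient = b - a^T x = 5.0
  y^{k+1} = 0.5 + 0.1*5.0 = 1.0
Step 3: y^k = 1.0, reduced costs: (-1.0, 3.0)
  x^k = (4.0, 0.0), subgradient = b - a^T x = -7.0
  y^{k+1} = 1.0 + 0.1*-7.0 = 0.3
Step 4: y^k = 0.3, reduced costs: (1.1, 6.5)
  x^k = (0.0, 0.0), subgradient = b - a^T x = 5.0
  y^{k+1} = 0.3 + 0.1*5.0 = 0.8
Dual objective at y_4 = 0.8: reduced costs (-0.4, 4.0), box minimizer x = (4.0, 0.0)
g(y_4) = b*y + (c1 - a1*y)*x1 + (c2 - a2*y)*x2 = 5*0.8 + (-0.4)*4.0 + 4.0*0.0 = 4.0 - 1.6 + 0.0 = 2.4


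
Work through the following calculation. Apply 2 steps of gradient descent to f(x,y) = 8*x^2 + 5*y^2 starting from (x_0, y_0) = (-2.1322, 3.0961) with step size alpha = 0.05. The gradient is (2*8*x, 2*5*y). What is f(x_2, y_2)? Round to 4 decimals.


Gradient descent on f(x,y) = 8*x^2 + 5*y^2.
Starting point: (-2.1322, 3.0961), alpha = 0.05
Step 1: grad_x = 2*8*-2.1322 = -34.1152, grad_y = 2*5*3.0961 = 30.961
  x_1 = -2.1322 - 0.05*-34.1152 = -0.4264
  y_1 = 3.0961 - 0.05*30.961 = 1.5481
Step 2: grad_x = 2*8*-0.4264 = -6.823, grad_y = 2*5*1.5481 = 15.4805
  x_2 = -0.4264 - 0.05*-6.823 = -0.0853
  y_2 = 1.5481 - 0.05*15.4805 = 0.774
f(-0.0853, 0.774) = 8*(-0.0853)^2 + 5*0.774^2 = 3.0538


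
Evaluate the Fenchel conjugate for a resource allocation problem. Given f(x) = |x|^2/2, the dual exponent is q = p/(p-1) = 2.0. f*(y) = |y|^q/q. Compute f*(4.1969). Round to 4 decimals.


The conjugate exponent q satisfies 1/p + 1/q = 1.
p = 2, so q = 2/(2 - 1) = 2.0
|y|^q = 4.1969^2.0 = 17.614
f*(4.1969) = 17.614 / 2.0 = 8.807


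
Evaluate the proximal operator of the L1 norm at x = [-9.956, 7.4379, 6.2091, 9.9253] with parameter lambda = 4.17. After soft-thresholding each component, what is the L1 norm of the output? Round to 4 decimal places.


Soft-thresholding with lambda = 4.17:
prox(-9.956) = sign(-9.956)*max(|-9.956| - 4.17, 0) = -5.786
prox(7.4379) = sign(7.4379)*max(|7.4379| - 4.17, 0) = 3.2679
prox(6.2091) = sign(6.2091)*max(|6.2091| - 4.17, 0) = 2.0391
prox(9.9253) = sign(9.9253)*max(|9.9253| - 4.17, 0) = 5.7553
prox(x) = [-5.786, 3.2679, 2.0391, 5.7553]
||prox(x)||_1 = 5.786 + 3.2679 + 2.0391 + 5.7553 = 16.8483


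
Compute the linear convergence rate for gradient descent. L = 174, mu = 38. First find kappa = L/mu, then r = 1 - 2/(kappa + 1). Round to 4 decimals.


Step 1: Compute the condition number.
kappa = L/mu = 174/38 = 4.5789
Step 2: Compute the convergence rate.
r = 1 - 2/(kappa + 1) = 1 - 2*mu/(L + mu) = (L - mu)/(L + mu) = 136/212 = 0.6415


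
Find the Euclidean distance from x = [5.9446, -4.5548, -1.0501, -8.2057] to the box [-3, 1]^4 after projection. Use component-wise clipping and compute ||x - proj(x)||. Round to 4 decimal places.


Project each component onto [-3, 1].
clip(5.9446) = 1.0, clip(-4.5548) = -3.0, clip(-1.0501) = -1.0501, clip(-8.2057) = -3.0
Projection = [1.0, -3.0, -1.0501, -3.0]
Squared diffs: [24.4491, 2.4174, 0.0, 27.0993]
Distance = sqrt(53.9658) = 7.3461


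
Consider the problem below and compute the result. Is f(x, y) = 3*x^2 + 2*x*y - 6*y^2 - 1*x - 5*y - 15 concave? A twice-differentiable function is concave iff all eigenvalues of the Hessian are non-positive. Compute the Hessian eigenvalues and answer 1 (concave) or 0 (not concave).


The Hessian of f(x,y) = 3*x^2 + 2*x*y - 6*y^2 - 1*x - 5*y - 15 is:
H = [[6, 2], [2, -12]]
Trace = 6 - 12 = -6
Determinant = 6*-12 - (2)^2 = -76
Discriminant = (-6)^2 - 4*-76 = 340.0
Eigenvalues: lambda_1 = -12.2195, lambda_2 = 6.2195
The function is not concave.

0


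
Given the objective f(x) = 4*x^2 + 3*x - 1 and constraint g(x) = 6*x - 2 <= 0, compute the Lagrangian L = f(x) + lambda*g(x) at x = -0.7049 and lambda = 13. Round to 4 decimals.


Step 1: Evaluate f(x).
f(-0.7049) = 4*(-0.7049)^2 + 3*(-0.7049) - 1 = -1.1272
Step 2: Evaluate g(x).
g(-0.7049) = 6*-0.7049 - 2 = -6.2294
Step 3: Compute Lagrangian.
L = -1.1272 + 13*-6.2294 = -82.1094


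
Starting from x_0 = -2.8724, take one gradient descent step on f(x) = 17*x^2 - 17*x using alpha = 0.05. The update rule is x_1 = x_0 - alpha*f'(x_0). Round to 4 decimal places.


We compute the gradient at x_0 and apply the update.
f'(x) = 34*x - 17
f'(-2.8724) = 34*-2.8724 - 17 = -114.6616
x_1 = -2.8724 - 0.05*-114.6616 = 2.8607


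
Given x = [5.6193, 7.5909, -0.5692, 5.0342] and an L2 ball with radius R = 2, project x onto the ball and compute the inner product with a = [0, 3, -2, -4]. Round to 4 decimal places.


Step 1: Compute ||x|| (intermediates to 6 decimals).
||x|| = sqrt(5.6193^2 + 7.5909^2 + (-0.5692)^2 + 5.0342^2) = 10.71753
Step 2: Project.
Since ||x|| > R, scale = R/||x|| = 2/10.71753 = 0.18661, proj(x) = scale * x
proj(x) = [1.048618, 1.416538, -0.106218, 0.939432]
Step 3: Dot product.
a^T * proj(x) = 0*1.048618 + 3*1.416538 - 2*(-0.106218) - 4*0.939432 = 0.7043


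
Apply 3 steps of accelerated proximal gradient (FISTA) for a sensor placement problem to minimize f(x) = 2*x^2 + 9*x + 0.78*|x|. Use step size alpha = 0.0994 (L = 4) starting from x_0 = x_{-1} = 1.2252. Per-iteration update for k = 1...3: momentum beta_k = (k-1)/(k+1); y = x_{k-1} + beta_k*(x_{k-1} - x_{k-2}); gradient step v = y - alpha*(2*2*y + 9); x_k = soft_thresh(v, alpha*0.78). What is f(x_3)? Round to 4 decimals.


FISTA on f(x) = 2*x^2 + 9*x + 0.78*|x|
L = 4, alpha = 0.0994
Iteration 1: beta = 0.0, y = 1.2252 + 0.0*(1.2252 - 1.2252) = 1.2252
  grad(y) = 13.9008, v = y - alpha*grad = -0.1565
  prox(v) = soft_thresh(-0.1565, 0.0775) = -0.079
Iteration 2: beta = 0.3333, y = -0.079 + 0.3333*(-0.079 - 1.2252) = -0.5137
  grad(y) = 6.945, v = y - alpha*grad = -1.2041
  prox(v) = soft_thresh(-1.2041, 0.0775) = -1.1265
Iteration 3: beta = 0.5, y = -1.1265 + 0.5*(-1.1265 + 0.079) = -1.6503
  grad(y) = 2.3987, v = y - alpha*grad = -1.8888
  prox(v) = soft_thresh(-1.8888, 0.0775) = -1.8112
f(x_3) = 2*(-1.8112)^2 + 9*(-1.8112) + 0.78*|-1.8112| = -8.3272


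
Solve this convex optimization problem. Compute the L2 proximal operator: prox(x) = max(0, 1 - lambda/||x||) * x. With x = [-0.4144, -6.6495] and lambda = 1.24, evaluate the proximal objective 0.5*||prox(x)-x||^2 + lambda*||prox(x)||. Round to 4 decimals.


Step 1: Compute ||x||.
||x|| = 6.6624
Step 2: Compute scaling factor.
scale = max(0, 1 - 1.24/6.6624) = 0.8139
Step 3: prox(x) = [-0.3373, -5.4119]
||prox(x)|| = 5.4224
Step 4: Proximal objective.
0.5*||prox-x||^2 = 0.7688
lambda*||prox|| = 6.7238
Total = 7.4926


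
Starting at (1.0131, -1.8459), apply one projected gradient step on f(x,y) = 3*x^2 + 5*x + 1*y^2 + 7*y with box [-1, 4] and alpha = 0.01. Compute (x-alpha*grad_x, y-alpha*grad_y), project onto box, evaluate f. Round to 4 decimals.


Step 1: Compute gradient at (1.0131, -1.8459).
grad_x = 2*3*1.0131 + 5 = 11.0786
grad_y = 2*1*-1.8459 + 7 = 3.3082
Step 2: Gradient step.
x_raw = 1.0131 - 0.01*11.0786 = 0.9023
y_raw = -1.8459 - 0.01*3.3082 = -1.879
Step 3: Project onto [-1, 4].
x_proj = clip(0.9023) = 0.9023
y_proj = clip(-1.879) = -1.0
Step 4: Evaluate f.
f(0.9023, -1.0) = 0.9541


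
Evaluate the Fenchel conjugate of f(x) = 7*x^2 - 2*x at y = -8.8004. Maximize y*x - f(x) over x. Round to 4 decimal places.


f*(y) = sup_x {y*x - a*x^2 - b*x} = sup_x {(y-b)*x - a*x^2}
FOC: (y - b) - 2a*x = 0 => x* = (y - b)/(2a)
x* = (-8.8004 + 2)/(2*7) = -0.4857
f*(-8.8004) = (y-b)^2/(4a) = (-8.8004 + 2)^2/(4*7)
= 46.2454/28 = 1.6516


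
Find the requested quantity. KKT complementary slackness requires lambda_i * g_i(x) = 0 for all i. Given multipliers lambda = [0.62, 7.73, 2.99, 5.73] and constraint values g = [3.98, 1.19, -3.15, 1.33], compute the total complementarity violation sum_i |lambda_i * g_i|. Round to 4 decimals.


KKT complementary slackness check:
lambda_1 * g_1 = 0.62 * 3.98 = 2.4676
lambda_2 * g_2 = 7.73 * 1.19 = 9.1987
lambda_3 * g_3 = 2.99 * -3.15 = -9.4185
lambda_4 * g_4 = 5.73 * 1.33 = 7.6209
Total violation = 2.4676 + 9.1987 + 9.4185 + 7.6209 = 28.7057


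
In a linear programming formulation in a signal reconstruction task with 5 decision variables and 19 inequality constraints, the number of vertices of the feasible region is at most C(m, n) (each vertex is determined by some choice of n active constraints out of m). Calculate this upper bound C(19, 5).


Each vertex corresponds to some choice of n active constraints out of m, so the number of vertices is at most C(m, n) = m! / (n!(m-n)!).
m = 19, n = 5
Numerator: 19 * 18 * 17 * 16 * 15
Denominator: 5! = 120
C(19, 5) = 11628


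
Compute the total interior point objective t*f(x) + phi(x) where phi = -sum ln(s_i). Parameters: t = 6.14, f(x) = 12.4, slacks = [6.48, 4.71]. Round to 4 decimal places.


Step 1: Compute log-barrier.
ln values: [1.8687, 1.5497]
phi = -(1.8687 + 1.5497) = -3.4184
Step 2: Compute augmented objective.
t*f(x) = 6.14*12.4 = 76.136
Total = 76.136 - 3.4184 = 72.7176


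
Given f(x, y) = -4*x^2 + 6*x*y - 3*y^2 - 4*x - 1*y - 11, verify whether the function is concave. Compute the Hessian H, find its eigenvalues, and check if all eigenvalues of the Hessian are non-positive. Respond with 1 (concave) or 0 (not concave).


The Hessian of f(x,y) = -4*x^2 + 6*x*y - 3*y^2 - 4*x - 1*y - 11 is:
H = [[-8, 6], [6, -6]]
Trace = -8 - 6 = -14
Determinant = -8*-6 - (6)^2 = 12
Discriminant = (-14)^2 - 4*12 = 148.0
Eigenvalues: lambda_1 = -13.0828, lambda_2 = -0.9172
The function is concave.

1


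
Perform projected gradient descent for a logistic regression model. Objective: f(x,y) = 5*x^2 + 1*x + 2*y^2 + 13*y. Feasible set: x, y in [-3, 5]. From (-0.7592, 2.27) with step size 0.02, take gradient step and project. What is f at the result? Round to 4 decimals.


Step 1: Compute gradient at (-0.7592, 2.27).
grad_x = 2*5*-0.7592 + 1 = -6.592
grad_y = 2*2*2.27 + 13 = 22.08
Step 2: Gradient step.
x_raw = -0.7592 - 0.02*-6.592 = -0.6274
y_raw = 2.27 - 0.02*22.08 = 1.8284
Step 3: Project onto [-3, 5].
x_proj = clip(-0.6274) = -0.6274
y_proj = clip(1.8284) = 1.8284
Step 4: Evaluate f.
f(-0.6274, 1.8284) = 31.7958


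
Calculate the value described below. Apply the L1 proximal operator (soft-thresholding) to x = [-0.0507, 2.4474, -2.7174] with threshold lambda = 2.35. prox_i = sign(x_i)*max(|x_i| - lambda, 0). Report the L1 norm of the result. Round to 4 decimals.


Soft-thresholding with lambda = 2.35:
prox(-0.0507) = sign(-0.0507)*max(|-0.0507| - 2.35, 0) = 0.0
prox(2.4474) = sign(2.4474)*max(|2.4474| - 2.35, 0) = 0.0974
prox(-2.7174) = sign(-2.7174)*max(|-2.7174| - 2.35, 0) = -0.3674
prox(x) = [0.0, 0.0974, -0.3674]
||prox(x)||_1 = 0.0 + 0.0974 + 0.3674 = 0.4648


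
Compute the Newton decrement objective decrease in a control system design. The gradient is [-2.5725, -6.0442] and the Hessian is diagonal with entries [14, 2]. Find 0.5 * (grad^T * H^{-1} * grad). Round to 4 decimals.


Step 1: H is diagonal, so H^(-1) * g = [-0.1838, -3.0221].
Step 2: g^T H^(-1) g = sum_i g_i^2 / H_ii
  = (-2.5725)^2/14 + (-6.0442)^2/2
  = 0.4727 + 18.2662 = 18.7389
Step 3: Objective decrease = 0.5 * g^T H^(-1) g = 9.3694


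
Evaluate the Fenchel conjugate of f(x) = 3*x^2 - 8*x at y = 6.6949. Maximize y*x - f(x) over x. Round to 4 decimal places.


f*(y) = sup_x {y*x - a*x^2 - b*x} = sup_x {(y-b)*x - a*x^2}
FOC: (y - b) - 2a*x = 0 => x* = (y - b)/(2a)
x* = (6.6949 + 8)/(2*3) = 2.4492
f*(6.6949) = (y-b)^2/(4a) = (6.6949 + 8)^2/(4*3)
= 215.9401/12 = 17.995


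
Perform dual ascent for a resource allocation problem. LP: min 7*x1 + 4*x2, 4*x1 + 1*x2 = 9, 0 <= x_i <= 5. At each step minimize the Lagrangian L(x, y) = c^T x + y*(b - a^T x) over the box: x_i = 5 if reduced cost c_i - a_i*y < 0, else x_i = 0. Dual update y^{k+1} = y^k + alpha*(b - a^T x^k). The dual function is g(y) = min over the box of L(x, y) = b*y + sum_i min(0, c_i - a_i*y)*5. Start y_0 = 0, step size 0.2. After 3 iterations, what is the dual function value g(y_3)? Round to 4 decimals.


Dual ascent for LP: min 7*x1 + 4*x2, 4*x1 + 1*x2 = 9, 0 <= x_i <= 5
Step 1: y^k = 0.0, reduced costs: (7.0, 4.0)
  x^k = (0.0, 0.0), subgradient = b - a^T x = 9.0
  y^{k+1} = 0.0 + 0.2*9.0 = 1.8
Step 2: y^k = 1.8, reduced costs: (-0.2, 2.2)
  x^k = (5.0, 0.0), subgradient = b - a^T x = -11.0
  y^{k+1} = 1.8 + 0.2*-11.0 = -0.4
Step 3: y^k = -0.4, reduced costs: (8.6, 4.4)
  x^k = (0.0, 0.0), subgradient = b - a^T x = 9.0
  y^{k+1} = -0.4 + 0.2*9.0 = 1.4
Dual objective at y_3 = 1.4: reduced costs (1.4, 2.6), box minimizer x = (0.0, 0.0)
g(y_3) = b*y + (c1 - a1*y)*x1 + (c2 - a2*y)*x2 = 9*1.4 + 1.4*0.0 + 2.6*0.0 = 12.6 + 0.0 + 0.0 = 12.6


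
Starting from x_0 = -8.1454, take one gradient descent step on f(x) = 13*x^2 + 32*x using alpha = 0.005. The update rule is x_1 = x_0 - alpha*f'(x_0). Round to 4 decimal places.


We compute the gradient at x_0 and apply the update.
f'(x) = 26*x + 32
f'(-8.1454) = 26*-8.1454 + 32 = -179.7804
x_1 = -8.1454 - 0.005*-179.7804 = -7.2465


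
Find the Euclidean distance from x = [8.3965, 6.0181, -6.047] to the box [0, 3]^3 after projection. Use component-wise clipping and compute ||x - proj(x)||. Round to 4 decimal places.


Project each component onto [0, 3].
clip(8.3965) = 3.0, clip(6.0181) = 3.0, clip(-6.047) = 0.0
Projection = [3.0, 3.0, 0.0]
Squared diffs: [29.1222, 9.1089, 36.5662]
Distance = sqrt(74.7973) = 8.6485


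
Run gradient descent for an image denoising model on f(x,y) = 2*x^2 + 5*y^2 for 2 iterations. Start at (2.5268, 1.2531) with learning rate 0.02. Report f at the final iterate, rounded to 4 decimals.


Gradient descent on f(x,y) = 2*x^2 + 5*y^2.
Starting point: (2.5268, 1.2531), alpha = 0.02
Step 1: grad_x = 2*2*2.5268 = 10.1072, grad_y = 2*5*1.2531 = 12.531
  x_1 = 2.5268 - 0.02*10.1072 = 2.3247
  y_1 = 1.2531 - 0.02*12.531 = 1.0025
Step 2: grad_x = 2*2*2.3247 = 9.2986, grad_y = 2*5*1.0025 = 10.0248
  x_2 = 2.3247 - 0.02*9.2986 = 2.1387
  y_2 = 1.0025 - 0.02*10.0248 = 0.802
f(2.1387, 0.802) = 2*2.1387^2 + 5*0.802^2 = 12.3638


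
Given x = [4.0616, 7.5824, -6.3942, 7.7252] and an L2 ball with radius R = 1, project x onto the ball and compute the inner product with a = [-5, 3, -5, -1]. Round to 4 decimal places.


Step 1: Compute ||x|| (intermediates to 6 decimals).
||x|| = sqrt(4.0616^2 + 7.5824^2 + (-6.3942)^2 + 7.7252^2) = 13.211885
Step 2: Project.
Since ||x|| > R, scale = R/||x|| = 1/13.211885 = 0.075689, proj(x) = scale * x
proj(x) = [0.307418, 0.573904, -0.483971, 0.584713]
Step 3: Dot product.
a^T * proj(x) = -5*0.307418 + 3*0.573904 - 5*(-0.483971) - 1*0.584713 = 2.0198


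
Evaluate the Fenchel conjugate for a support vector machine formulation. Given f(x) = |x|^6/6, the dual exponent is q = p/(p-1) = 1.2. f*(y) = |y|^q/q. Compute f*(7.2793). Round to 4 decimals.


The conjugate exponent q satisfies 1/p + 1/q = 1.
p = 6, so q = 6/(6 - 1) = 1.2
|y|^q = 7.2793^1.2 = 10.827
f*(7.2793) = 10.827 / 1.2 = 9.0225


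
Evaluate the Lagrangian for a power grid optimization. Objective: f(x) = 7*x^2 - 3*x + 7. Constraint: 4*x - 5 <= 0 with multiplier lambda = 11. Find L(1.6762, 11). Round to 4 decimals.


Step 1: Evaluate f(x).
f(1.6762) = 7*1.6762^2 - 3*1.6762 + 7 = 21.6389
Step 2: Evaluate g(x).
g(1.6762) = 4*1.6762 - 5 = 1.7048
Step 3: Compute Lagrangian.
L = 21.6389 + 11*1.7048 = 40.3917


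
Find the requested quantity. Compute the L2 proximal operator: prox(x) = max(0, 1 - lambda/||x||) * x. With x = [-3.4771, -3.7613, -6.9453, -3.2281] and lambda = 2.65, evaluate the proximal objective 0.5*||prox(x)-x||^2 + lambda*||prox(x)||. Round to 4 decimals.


Step 1: Compute ||x||.
||x|| = 9.2139
Step 2: Compute scaling factor.
scale = max(0, 1 - 2.65/9.2139) = 0.7124
Step 3: prox(x) = [-2.4771, -2.6795, -4.9478, -2.2997]
||prox(x)|| = 6.5639
Step 4: Proximal objective.
0.5*||prox-x||^2 = 3.5113
lambda*||prox|| = 17.3943
Total = 20.9055


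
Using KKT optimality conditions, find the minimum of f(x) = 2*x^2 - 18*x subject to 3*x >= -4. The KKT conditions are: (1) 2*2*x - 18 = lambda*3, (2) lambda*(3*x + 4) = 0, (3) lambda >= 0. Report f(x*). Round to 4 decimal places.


Step 1: Try lambda = 0 (constraint inactive).
Stationarity: 2*2*x - 18 = 0
x* = 18/(2*2) = 4.5
Check constraint: 3*4.5 = 13.5 >= -4 -- satisfied.
Step 2: Compute optimal value.
f(x*) = 2*4.5^2 - 18*4.5 = -40.5


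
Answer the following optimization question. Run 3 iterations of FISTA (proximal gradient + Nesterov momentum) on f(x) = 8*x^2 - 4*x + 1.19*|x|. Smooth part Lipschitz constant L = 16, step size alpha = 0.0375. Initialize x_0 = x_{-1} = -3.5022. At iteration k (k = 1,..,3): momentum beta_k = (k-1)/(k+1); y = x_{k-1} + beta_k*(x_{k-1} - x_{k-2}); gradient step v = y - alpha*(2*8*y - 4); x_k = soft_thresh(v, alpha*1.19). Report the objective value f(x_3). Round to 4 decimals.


FISTA on f(x) = 8*x^2 - 4*x + 1.19*|x|
L = 16, alpha = 0.0375
Iteration 1: beta = 0.0, y = -3.5022 + 0.0*(-3.5022 + 3.5022) = -3.5022
  grad(y) = -60.0352, v = y - alpha*grad = -1.2509
  prox(v) = soft_thresh(-1.2509, 0.0446) = -1.2063
Iteration 2: beta = 0.3333, y = -1.2063 + 0.3333*(-1.2063 + 3.5022) = -0.4409
  grad(y) = -11.055, v = y - alpha*grad = -0.0264
  prox(v) = soft_thresh(-0.0264, 0.0446) = 0.0
Iteration 3: beta = 0.5, y = 0.0 + 0.5*(0.0 + 1.2063) = 0.6031
  grad(y) = 5.65, v = y - alpha*grad = 0.3913
  prox(v) = soft_thresh(0.3913, 0.0446) = 0.3466
f(x_3) = 8*0.3466^2 - 4*0.3466 + 1.19*|0.3466| = -0.0128


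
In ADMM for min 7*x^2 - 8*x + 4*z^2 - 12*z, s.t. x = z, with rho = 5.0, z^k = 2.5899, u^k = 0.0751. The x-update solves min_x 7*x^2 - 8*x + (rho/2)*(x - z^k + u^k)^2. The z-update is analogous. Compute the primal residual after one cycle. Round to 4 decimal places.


ADMM iteration with rho = 5.0, z^k = 2.5899, u^k = 0.0751
Step 1: x-update.
Minimize 7*x^2 - 8*x + (5.0/2)*(x - 2.5899 + 0.0751)^2
FOC: (2*7 + 5.0)*x = 8 + 5.0*(2.5899 - 0.0751)
x^{k+1} = 1.0828
Step 2: z-update.
Minimize 4*z^2 - 12*z + (5.0/2)*(1.0828 - z + 0.0751)^2
FOC: (2*4 + 5.0)*z = 12 + 5.0*(1.0828 + 0.0751)
z^{k+1} = 1.3684
Step 3: u-update.
u^{k+1} = 0.0751 + 1.0828 - 1.3684 = -0.2105
Step 4: Primal residual = |1.0828 - 1.3684| = 0.2856


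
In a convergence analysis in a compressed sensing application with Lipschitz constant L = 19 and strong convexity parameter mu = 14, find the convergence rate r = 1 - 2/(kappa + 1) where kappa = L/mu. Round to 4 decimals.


Step 1: Compute the condition number.
kappa = L/mu = 19/14 = 1.3571
Step 2: Compute the convergence rate.
r = 1 - 2/(kappa + 1) = 1 - 2*mu/(L + mu) = (L - mu)/(L + mu) = 5/33 = 0.1515


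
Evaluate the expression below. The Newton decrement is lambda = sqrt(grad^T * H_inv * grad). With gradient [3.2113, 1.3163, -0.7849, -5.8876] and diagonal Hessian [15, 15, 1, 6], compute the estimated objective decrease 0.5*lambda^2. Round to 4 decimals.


Step 1: H is diagonal, so H^(-1) * g = [0.2141, 0.0878, -0.7849, -0.9813].
Step 2: g^T H^(-1) g = sum_i g_i^2 / H_ii
  = (3.2113)^2/15 + (1.3163)^2/15 + (-0.7849)^2/1 + (-5.8876)^2/6
  = 0.6875 + 0.1155 + 0.6161 + 5.7773 = 7.1964
Step 3: Objective decrease = 0.5 * g^T H^(-1) g = 3.5982


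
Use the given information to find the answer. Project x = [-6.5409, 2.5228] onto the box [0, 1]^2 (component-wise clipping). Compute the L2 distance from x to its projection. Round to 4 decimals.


Project each component onto [0, 1].
clip(-6.5409) = 0.0, clip(2.5228) = 1.0
Projection = [0.0, 1.0]
Squared diffs: [42.7834, 2.3189]
Distance = sqrt(45.1023) = 6.7158


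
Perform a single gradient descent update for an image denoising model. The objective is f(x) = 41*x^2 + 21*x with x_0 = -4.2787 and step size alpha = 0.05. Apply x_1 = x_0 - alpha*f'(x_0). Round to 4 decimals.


We compute the gradient at x_0 and apply the update.
f'(x) = 82*x + 21
f'(-4.2787) = 82*-4.2787 + 21 = -329.8534
x_1 = -4.2787 - 0.05*-329.8534 = 12.214


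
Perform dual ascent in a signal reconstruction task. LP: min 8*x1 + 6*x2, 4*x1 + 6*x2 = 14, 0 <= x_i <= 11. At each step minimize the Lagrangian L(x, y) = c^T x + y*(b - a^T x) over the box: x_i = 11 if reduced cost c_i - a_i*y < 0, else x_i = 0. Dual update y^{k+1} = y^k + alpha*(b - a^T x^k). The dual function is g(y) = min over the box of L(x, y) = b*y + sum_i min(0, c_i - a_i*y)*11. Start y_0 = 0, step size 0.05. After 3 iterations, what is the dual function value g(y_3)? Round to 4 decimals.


Dual ascent for LP: min 8*x1 + 6*x2, 4*x1 + 6*x2 = 14, 0 <= x_i <= 11
Step 1: y^k = 0.0, reduced costs: (8.0, 6.0)
  x^k = (0.0, 0.0), subgradient = b - a^T x = 14.0
  y^{k+1} = 0.0 + 0.05*14.0 = 0.7
Step 2: y^k = 0.7, reduced costs: (5.2, 1.8)
  x^k = (0.0, 0.0), subgradient = b - a^T x = 14.0
  y^{k+1} = 0.7 + 0.05*14.0 = 1.4
Step 3: y^k = 1.4, reduced costs: (2.4, -2.4)
  x^k = (0.0, 11.0), subgradient = b - a^T x = -52.0
  y^{k+1} = 1.4 + 0.05*-52.0 = -1.2
Dual objective at y_3 = -1.2: reduced costs (12.8, 13.2), box minimizer x = (0.0, 0.0)
g(y_3) = b*y + (c1 - a1*y)*x1 + (c2 - a2*y)*x2 = 14*(-1.2) + 12.8*0.0 + 13.2*0.0 = -16.8 + 0.0 + 0.0 = -16.8


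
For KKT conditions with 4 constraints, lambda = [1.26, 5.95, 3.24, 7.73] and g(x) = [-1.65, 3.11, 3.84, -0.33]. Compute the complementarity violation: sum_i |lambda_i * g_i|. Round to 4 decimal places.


KKT complementary slackness check:
lambda_1 * g_1 = 1.26 * -1.65 = -2.079
lambda_2 * g_2 = 5.95 * 3.11 = 18.5045
lambda_3 * g_3 = 3.24 * 3.84 = 12.4416
lambda_4 * g_4 = 7.73 * -0.33 = -2.5509
Total violation = 2.079 + 18.5045 + 12.4416 + 2.5509 = 35.576


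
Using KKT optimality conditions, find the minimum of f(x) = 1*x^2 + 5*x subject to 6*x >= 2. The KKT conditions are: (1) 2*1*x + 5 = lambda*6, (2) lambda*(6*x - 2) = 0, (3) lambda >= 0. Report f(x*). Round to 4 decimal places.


Step 1: Try lambda = 0 (constraint inactive).
x_unc = -5/(2*1) = -2.5
Check: 6*-2.5 = -15.0 < 2 -- violated!
Step 2: Constraint must be active: 6*x = 2
x* = 2/6 = 1/3 = 0.3333 (rounded; the exact value 1/3 is used below)
lambda = (2*1*(1/3) + 5)/6 = 0.9444
Step 3: Compute optimal value.
f(x*) = 1*(1/3)^2 + 5*(1/3) = 1.7778


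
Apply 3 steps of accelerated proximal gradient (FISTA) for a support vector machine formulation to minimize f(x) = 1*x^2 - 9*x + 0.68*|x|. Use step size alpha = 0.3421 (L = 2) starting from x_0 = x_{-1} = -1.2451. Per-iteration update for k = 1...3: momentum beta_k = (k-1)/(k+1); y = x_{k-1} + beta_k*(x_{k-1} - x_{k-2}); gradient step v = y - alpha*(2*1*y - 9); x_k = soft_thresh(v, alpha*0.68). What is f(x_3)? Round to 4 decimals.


FISTA on f(x) = 1*x^2 - 9*x + 0.68*|x|
L = 2, alpha = 0.3421
Iteration 1: beta = 0.0, y = -1.2451 + 0.0*(-1.2451 + 1.2451) = -1.2451
  grad(y) = -11.4902, v = y - alpha*grad = 2.6857
  prox(v) = soft_thresh(2.6857, 0.2326) = 2.4531
Iteration 2: beta = 0.3333, y = 2.4531 + 0.3333*(2.4531 + 1.2451) = 3.6858
  grad(y) = -1.6284, v = y - alpha*grad = 4.2429
  prox(v) = soft_thresh(4.2429, 0.2326) = 4.0102
Iteration 3: beta = 0.5, y = 4.0102 + 0.5*(4.0102 - 2.4531) = 4.7888
  grad(y) = 0.5777, v = y - alpha*grad = 4.5912
  prox(v) = soft_thresh(4.5912, 0.2326) = 4.3586
f(x_3) = 1*4.3586^2 - 9*4.3586 + 0.68*|4.3586| = -17.2662


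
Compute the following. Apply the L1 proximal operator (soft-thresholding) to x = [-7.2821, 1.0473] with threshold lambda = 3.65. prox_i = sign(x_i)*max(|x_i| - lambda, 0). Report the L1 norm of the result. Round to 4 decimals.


Soft-thresholding with lambda = 3.65:
prox(-7.2821) = sign(-7.2821)*max(|-7.2821| - 3.65, 0) = -3.6321
prox(1.0473) = sign(1.0473)*max(|1.0473| - 3.65, 0) = 0.0
prox(x) = [-3.6321, 0.0]
||prox(x)||_1 = 3.6321 + 0.0 = 3.6321


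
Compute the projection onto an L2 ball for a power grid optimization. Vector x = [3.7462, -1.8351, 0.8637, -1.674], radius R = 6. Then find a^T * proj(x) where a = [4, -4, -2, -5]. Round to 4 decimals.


Step 1: Compute ||x|| (intermediates to 6 decimals).
||x|| = sqrt(3.7462^2 + (-1.8351)^2 + 0.8637^2 + (-1.674)^2) = 4.577102
Step 2: Project.
Since ||x|| <= R, proj = x (no scaling needed).
proj(x) = [3.7462, -1.8351, 0.8637, -1.674]
Step 3: Dot product.
a^T * proj(x) = 4*3.7462 - 4*(-1.8351) - 2*0.8637 - 5*(-1.674) = 28.9678


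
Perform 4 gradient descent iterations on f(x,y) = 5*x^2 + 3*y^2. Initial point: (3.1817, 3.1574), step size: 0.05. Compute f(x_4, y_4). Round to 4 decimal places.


Gradient descent on f(x,y) = 5*x^2 + 3*y^2.
Starting point: (3.1817, 3.1574), alpha = 0.05
Step 1: grad_x = 2*5*3.1817 = 31.817, grad_y = 2*3*3.1574 = 18.9444
  x_1 = 3.1817 - 0.05*31.817 = 1.5909
  y_1 = 3.1574 - 0.05*18.9444 = 2.2102
Step 2: grad_x = 2*5*1.5909 = 15.9085, grad_y = 2*3*2.2102 = 13.2611
  x_2 = 1.5909 - 0.05*15.9085 = 0.7954
  y_2 = 2.2102 - 0.05*13.2611 = 1.5471
Step 3: grad_x = 2*5*0.7954 = 7.9543, grad_y = 2*3*1.5471 = 9.2828
  x_3 = 0.7954 - 0.05*7.9543 = 0.3977
  y_3 = 1.5471 - 0.05*9.2828 = 1.083
Step 4: grad_x = 2*5*0.3977 = 3.9771, grad_y = 2*3*1.083 = 6.4979
  x_4 = 0.3977 - 0.05*3.9771 = 0.1989
  y_4 = 1.083 - 0.05*6.4979 = 0.7581
f(0.1989, 0.7581) = 5*0.1989^2 + 3*0.7581^2 = 1.9218


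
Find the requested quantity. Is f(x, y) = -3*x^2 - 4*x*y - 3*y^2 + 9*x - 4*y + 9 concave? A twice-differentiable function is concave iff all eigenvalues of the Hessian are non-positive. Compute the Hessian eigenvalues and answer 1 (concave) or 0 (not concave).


The Hessian of f(x,y) = -3*x^2 - 4*x*y - 3*y^2 + 9*x - 4*y + 9 is:
H = [[-6, -4], [-4, -6]]
Trace = -6 - 6 = -12
Determinant = -6*-6 - (-4)^2 = 20
Discriminant = (-12)^2 - 4*20 = 64.0
Eigenvalues: lambda_1 = -10.0, lambda_2 = -2.0
The function is concave.

1


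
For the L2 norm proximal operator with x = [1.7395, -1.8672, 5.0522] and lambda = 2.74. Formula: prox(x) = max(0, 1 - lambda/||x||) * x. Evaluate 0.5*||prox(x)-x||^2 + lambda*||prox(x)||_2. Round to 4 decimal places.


Step 1: Compute ||x||.
||x|| = 5.6601
Step 2: Compute scaling factor.
scale = max(0, 1 - 2.74/5.6601) = 0.5159
Step 3: prox(x) = [0.8974, -0.9633, 2.6065]
||prox(x)|| = 2.9201
Step 4: Proximal objective.
0.5*||prox-x||^2 = 3.7538
lambda*||prox|| = 8.0011
Total = 11.7549
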